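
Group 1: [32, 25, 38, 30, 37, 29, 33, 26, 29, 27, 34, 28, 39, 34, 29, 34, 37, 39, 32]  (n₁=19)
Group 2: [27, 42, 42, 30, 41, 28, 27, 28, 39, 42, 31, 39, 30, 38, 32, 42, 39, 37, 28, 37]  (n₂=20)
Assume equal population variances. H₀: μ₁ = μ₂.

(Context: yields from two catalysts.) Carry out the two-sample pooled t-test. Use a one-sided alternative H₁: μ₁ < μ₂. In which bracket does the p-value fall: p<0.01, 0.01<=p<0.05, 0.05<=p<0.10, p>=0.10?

p-value bracket: 0.05<=p<0.10

x̄₁=32.211, s₁=4.429, n₁=19
x̄₂=34.950, s₂=5.835, n₂=20
s_p² = [18·4.429² + 19·5.835²]/37 = 27.0299
SE = √(s_p²·(1/19+1/20)) = 1.6656
t = (32.211−34.950)/1.6656 = -1.6448
df = 37
p-value (one-sided, H₁ less) = 0.05424
→ bracket: 0.05<=p<0.10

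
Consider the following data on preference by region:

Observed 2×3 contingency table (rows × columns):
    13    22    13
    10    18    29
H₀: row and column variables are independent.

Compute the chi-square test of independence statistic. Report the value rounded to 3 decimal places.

test statistic = 6.160

Row totals [48, 57], col totals [23, 40, 42], n=105
χ² = (13−10.51)²/10.51 + (22−18.29)²/18.29 + (13−19.20)²/19.20 + (10−12.49)²/12.49 + (18−21.71)²/21.71 + (29−22.80)²/22.80 = 6.1604
df = 2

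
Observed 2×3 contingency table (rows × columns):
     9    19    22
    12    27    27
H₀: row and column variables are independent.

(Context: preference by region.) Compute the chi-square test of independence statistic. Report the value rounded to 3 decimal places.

test statistic = 0.126

Row totals [50, 66], col totals [21, 46, 49], n=116
χ² = (9−9.05)²/9.05 + (19−19.83)²/19.83 + (22−21.12)²/21.12 + (12−11.95)²/11.95 + (27−26.17)²/26.17 + (27−27.88)²/27.88 = 0.1256
df = 2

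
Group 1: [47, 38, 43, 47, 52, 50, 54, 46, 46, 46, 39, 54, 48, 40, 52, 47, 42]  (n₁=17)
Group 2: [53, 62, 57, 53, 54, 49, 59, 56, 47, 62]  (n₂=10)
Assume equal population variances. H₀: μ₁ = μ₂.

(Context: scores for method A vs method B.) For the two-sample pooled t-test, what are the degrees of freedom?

degrees of freedom = 25

df = n₁ + n₂ − 2 = 17 + 10 − 2 = 25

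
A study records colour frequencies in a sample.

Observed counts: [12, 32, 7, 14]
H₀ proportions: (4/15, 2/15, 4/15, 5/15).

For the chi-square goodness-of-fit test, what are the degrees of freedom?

df = k − 1 = 4 − 1 = 3

degrees of freedom = 3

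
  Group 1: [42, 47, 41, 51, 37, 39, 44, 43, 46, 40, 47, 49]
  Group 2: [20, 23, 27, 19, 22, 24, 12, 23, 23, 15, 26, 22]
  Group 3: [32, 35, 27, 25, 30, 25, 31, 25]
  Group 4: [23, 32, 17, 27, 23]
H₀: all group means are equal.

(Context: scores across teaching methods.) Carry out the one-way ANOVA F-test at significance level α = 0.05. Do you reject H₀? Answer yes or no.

reject H₀: yes

Group means [43.83, 21.33, 28.75, 24.40], grand mean 30.649
SSB = Σnᵢ(x̄ᵢ−x̄)² = 3351.399; SSW = ΣΣ(x−x̄ᵢ)² = 629.033
MSB = 3351.399/3 = 1117.1330; MSW = 629.033/33 = 19.0616
F = MSB/MSW = 58.6064
df = (3, 33)
p-value (upper-tail) = 0.00000
At α=0.05: p < α → reject H₀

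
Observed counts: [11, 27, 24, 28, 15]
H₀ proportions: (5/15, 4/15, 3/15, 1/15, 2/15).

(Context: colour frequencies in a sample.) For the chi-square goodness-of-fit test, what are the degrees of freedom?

df = k − 1 = 5 − 1 = 4

degrees of freedom = 4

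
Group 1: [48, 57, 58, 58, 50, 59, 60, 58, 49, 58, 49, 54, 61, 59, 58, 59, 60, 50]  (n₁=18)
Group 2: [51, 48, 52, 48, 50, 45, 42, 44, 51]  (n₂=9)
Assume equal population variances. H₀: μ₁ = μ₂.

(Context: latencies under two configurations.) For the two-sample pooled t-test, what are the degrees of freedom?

df = n₁ + n₂ − 2 = 18 + 9 − 2 = 25

degrees of freedom = 25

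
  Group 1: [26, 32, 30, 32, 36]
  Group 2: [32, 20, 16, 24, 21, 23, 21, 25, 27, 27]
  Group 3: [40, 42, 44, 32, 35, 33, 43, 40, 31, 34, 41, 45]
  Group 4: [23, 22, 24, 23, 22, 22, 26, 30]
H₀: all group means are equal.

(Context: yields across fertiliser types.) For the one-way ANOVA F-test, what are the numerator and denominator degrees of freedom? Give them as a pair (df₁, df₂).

degrees of freedom = [3, 31]

k = 4 groups, N = 35 total
df = (k−1, N−k) = (4−1, 35−4) = (3, 31)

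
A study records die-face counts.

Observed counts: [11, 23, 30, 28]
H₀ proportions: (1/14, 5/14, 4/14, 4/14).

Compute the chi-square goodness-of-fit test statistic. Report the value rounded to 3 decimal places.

n = 92; E_i = n·p_i = [6.57, 32.86, 26.29, 26.29]
χ² = (11−6.57)²/6.57 + (23−32.86)²/32.86 + (30−26.29)²/26.29 + (28−26.29)²/26.29 = 6.5783
df = 3

test statistic = 6.578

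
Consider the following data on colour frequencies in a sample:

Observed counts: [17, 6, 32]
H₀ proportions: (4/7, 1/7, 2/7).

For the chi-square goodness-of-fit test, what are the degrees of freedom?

degrees of freedom = 2

df = k − 1 = 3 − 1 = 2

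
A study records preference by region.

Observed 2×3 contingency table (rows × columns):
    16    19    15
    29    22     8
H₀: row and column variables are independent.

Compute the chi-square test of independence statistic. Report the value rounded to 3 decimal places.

Row totals [50, 59], col totals [45, 41, 23], n=109
χ² = (16−20.64)²/20.64 + (19−18.81)²/18.81 + (15−10.55)²/10.55 + (29−24.36)²/24.36 + (22−22.19)²/22.19 + (8−12.45)²/12.45 = 5.3992
df = 2

test statistic = 5.399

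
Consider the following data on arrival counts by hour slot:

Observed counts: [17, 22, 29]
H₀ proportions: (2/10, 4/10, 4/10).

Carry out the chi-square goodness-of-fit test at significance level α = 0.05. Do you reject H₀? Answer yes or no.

reject H₀: no

n = 68; E_i = n·p_i = [13.60, 27.20, 27.20]
χ² = (17−13.60)²/13.60 + (22−27.20)²/27.20 + (29−27.20)²/27.20 = 1.9632
df = 2
p-value (upper-tail) = 0.37470
At α=0.05: p ≥ α → fail to reject H₀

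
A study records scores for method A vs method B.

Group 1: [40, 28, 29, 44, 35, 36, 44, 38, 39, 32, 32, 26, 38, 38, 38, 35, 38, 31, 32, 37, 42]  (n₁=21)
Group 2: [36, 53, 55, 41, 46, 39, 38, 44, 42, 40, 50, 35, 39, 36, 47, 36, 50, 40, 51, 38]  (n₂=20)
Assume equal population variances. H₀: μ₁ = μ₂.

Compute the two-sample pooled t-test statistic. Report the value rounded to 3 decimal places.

test statistic = -3.961

x̄₁=35.810, s₁=4.986, n₁=21
x̄₂=42.800, s₂=6.271, n₂=20
s_p² = [20·4.986² + 19·6.271²]/39 = 31.9087
SE = √(s_p²·(1/21+1/20)) = 1.7649
t = (35.810−42.800)/1.7649 = -3.9608
df = 39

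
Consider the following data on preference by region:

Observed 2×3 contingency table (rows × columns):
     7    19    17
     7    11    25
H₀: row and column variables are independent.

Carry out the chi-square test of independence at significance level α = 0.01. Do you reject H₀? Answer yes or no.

reject H₀: no

Row totals [43, 43], col totals [14, 30, 42], n=86
χ² = (7−7.00)²/7.00 + (19−15.00)²/15.00 + (17−21.00)²/21.00 + (7−7.00)²/7.00 + (11−15.00)²/15.00 + (25−21.00)²/21.00 = 3.6571
df = 2
p-value (upper-tail) = 0.16064
At α=0.01: p ≥ α → fail to reject H₀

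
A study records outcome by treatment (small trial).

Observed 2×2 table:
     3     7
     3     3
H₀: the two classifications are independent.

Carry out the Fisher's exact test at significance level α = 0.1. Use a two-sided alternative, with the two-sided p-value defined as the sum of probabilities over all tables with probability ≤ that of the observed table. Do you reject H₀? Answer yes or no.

reject H₀: no

Margins: r₁=10, r₂=6, c₁=6, c₂=10, n=16
p_obs = C(10,3)·C(6,3)/C(16,6); sum pmf over tables with pmf ≤ p_obs
p-value (two-sided) = 0.60664
At α=0.1: p ≥ α → fail to reject H₀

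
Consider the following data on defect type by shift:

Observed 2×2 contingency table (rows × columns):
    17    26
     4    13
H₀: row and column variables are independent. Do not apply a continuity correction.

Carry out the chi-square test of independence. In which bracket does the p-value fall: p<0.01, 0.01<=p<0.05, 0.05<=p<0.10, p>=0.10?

Row totals [43, 17], col totals [21, 39], n=60
χ² = (17−15.05)²/15.05 + (26−27.95)²/27.95 + (4−5.95)²/5.95 + (13−11.05)²/11.05 = 1.3719
df = 1
p-value (upper-tail) = 0.24149
→ bracket: p>=0.10

p-value bracket: p>=0.10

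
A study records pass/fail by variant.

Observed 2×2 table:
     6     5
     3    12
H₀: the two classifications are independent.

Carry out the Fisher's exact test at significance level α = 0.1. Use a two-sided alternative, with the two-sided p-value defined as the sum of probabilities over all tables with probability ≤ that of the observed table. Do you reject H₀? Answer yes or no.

reject H₀: no

Margins: r₁=11, r₂=15, c₁=9, c₂=17, n=26
p_obs = C(11,6)·C(15,3)/C(26,9); sum pmf over tables with pmf ≤ p_obs
p-value (two-sided) = 0.10343
At α=0.1: p ≥ α → fail to reject H₀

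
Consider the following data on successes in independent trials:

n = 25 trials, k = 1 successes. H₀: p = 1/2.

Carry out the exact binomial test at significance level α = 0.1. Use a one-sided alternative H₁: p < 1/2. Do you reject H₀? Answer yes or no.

reject H₀: yes

Exact binomial: n=25, k=1, p₀=1/2=0.5000
P(X≤1) from Σ C(n,i)·p₀^i·(1−p₀)^(n−i)
p-value (one-sided, H₁ less) = 0.00000
At α=0.1: p < α → reject H₀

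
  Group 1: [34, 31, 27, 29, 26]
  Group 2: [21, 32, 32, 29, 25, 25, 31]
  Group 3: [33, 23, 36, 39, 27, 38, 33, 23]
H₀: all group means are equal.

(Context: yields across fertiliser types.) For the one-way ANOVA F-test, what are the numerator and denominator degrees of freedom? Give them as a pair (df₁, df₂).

k = 3 groups, N = 20 total
df = (k−1, N−k) = (3−1, 20−3) = (2, 17)

degrees of freedom = [2, 17]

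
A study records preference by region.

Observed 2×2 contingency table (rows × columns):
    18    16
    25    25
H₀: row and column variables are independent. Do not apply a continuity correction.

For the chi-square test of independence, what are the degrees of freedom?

degrees of freedom = 1

df = (r−1)(c−1) = (2−1)·(2−1) = 1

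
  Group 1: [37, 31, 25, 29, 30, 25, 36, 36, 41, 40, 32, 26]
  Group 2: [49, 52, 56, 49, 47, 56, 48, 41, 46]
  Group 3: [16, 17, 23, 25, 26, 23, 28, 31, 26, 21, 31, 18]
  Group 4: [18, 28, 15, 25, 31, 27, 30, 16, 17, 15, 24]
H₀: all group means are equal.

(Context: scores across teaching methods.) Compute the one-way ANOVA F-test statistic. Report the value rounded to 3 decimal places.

Group means [32.33, 49.33, 23.75, 22.36], grand mean 30.977
SSB = Σnᵢ(x̄ᵢ−x̄)² = 4497.515; SSW = ΣΣ(x−x̄ᵢ)² = 1207.462
MSB = 4497.515/3 = 1499.1717; MSW = 1207.462/40 = 30.1866
F = MSB/MSW = 49.6636
df = (3, 40)

test statistic = 49.664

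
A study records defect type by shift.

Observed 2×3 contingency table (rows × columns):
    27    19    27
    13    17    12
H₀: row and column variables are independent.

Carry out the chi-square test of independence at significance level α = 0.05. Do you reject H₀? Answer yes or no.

reject H₀: no

Row totals [73, 42], col totals [40, 36, 39], n=115
χ² = (27−25.39)²/25.39 + (19−22.85)²/22.85 + (27−24.76)²/24.76 + (13−14.61)²/14.61 + (17−13.15)²/13.15 + (12−14.24)²/14.24 = 2.6137
df = 2
p-value (upper-tail) = 0.27066
At α=0.05: p ≥ α → fail to reject H₀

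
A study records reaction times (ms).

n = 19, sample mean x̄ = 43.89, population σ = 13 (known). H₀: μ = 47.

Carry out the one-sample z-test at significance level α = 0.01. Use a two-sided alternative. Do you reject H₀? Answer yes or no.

reject H₀: no

SE = σ/√n = 13/√19 = 2.9824
z = (x̄−μ₀)/SE = (43.89−47)/2.9824 = -1.0428
p-value (two-sided) = 0.29705
At α=0.01: p ≥ α → fail to reject H₀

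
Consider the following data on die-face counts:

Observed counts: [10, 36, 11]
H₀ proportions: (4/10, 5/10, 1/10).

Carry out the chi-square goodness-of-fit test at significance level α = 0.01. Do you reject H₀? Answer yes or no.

reject H₀: yes

n = 57; E_i = n·p_i = [22.80, 28.50, 5.70]
χ² = (10−22.80)²/22.80 + (36−28.50)²/28.50 + (11−5.70)²/5.70 = 14.0877
df = 2
p-value (upper-tail) = 0.00087
At α=0.01: p < α → reject H₀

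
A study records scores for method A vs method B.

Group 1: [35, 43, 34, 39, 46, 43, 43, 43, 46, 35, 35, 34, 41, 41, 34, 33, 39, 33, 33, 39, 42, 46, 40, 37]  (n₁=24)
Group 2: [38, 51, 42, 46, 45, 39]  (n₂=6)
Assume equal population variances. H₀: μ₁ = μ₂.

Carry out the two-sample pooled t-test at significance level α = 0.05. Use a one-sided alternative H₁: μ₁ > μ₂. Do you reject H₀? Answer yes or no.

reject H₀: no

x̄₁=38.917, s₁=4.491, n₁=24
x̄₂=43.500, s₂=4.848, n₂=6
s_p² = [23·4.491² + 5·4.848²]/28 = 20.7619
SE = √(s_p²·(1/24+1/6)) = 2.0798
t = (38.917−43.500)/2.0798 = -2.2038
df = 28
p-value (one-sided, H₁ greater) = 0.98203
At α=0.05: p ≥ α → fail to reject H₀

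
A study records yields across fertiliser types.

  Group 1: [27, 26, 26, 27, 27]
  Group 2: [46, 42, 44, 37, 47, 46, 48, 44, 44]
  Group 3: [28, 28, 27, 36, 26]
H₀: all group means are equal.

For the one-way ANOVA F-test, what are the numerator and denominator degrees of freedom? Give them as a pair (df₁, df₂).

degrees of freedom = [2, 16]

k = 3 groups, N = 19 total
df = (k−1, N−k) = (3−1, 19−3) = (2, 16)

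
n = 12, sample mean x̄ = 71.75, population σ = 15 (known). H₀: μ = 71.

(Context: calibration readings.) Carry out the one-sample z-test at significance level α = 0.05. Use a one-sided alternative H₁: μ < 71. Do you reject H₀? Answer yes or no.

reject H₀: no

SE = σ/√n = 15/√12 = 4.3301
z = (x̄−μ₀)/SE = (71.75−71)/4.3301 = 0.1732
p-value (one-sided, H₁ less) = 0.56875
At α=0.05: p ≥ α → fail to reject H₀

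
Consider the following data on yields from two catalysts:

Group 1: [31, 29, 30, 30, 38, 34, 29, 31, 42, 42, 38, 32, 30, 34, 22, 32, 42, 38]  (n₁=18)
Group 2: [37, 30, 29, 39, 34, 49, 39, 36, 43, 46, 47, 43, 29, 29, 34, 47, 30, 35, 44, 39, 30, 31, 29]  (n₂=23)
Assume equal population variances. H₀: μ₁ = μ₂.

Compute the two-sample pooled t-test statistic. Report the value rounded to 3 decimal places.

test statistic = -1.707

x̄₁=33.556, s₁=5.447, n₁=18
x̄₂=36.913, s₂=6.809, n₂=23
s_p² = [17·5.447² + 22·6.809²]/39 = 39.0839
SE = √(s_p²·(1/18+1/23)) = 1.9674
t = (33.556−36.913)/1.9674 = -1.7066
df = 39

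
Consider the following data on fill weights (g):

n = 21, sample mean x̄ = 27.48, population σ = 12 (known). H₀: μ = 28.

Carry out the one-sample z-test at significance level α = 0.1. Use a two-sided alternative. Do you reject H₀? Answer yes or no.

SE = σ/√n = 12/√21 = 2.6186
z = (x̄−μ₀)/SE = (27.48−28)/2.6186 = -0.1986
p-value (two-sided) = 0.84259
At α=0.1: p ≥ α → fail to reject H₀

reject H₀: no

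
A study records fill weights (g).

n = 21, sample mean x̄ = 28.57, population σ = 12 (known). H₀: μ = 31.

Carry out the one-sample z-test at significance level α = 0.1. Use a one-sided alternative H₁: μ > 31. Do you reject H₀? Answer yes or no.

reject H₀: no

SE = σ/√n = 12/√21 = 2.6186
z = (x̄−μ₀)/SE = (28.57−31)/2.6186 = -0.9280
p-value (one-sided, H₁ greater) = 0.82329
At α=0.1: p ≥ α → fail to reject H₀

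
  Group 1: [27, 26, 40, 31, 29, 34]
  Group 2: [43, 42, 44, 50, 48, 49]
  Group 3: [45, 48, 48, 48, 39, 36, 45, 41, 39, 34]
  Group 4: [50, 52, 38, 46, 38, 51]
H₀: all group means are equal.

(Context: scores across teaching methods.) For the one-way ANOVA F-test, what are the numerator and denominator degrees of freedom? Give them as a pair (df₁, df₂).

k = 4 groups, N = 28 total
df = (k−1, N−k) = (4−1, 28−4) = (3, 24)

degrees of freedom = [3, 24]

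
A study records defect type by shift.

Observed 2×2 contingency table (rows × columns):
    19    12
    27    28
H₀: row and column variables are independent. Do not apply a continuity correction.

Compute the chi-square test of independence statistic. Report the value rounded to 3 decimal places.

test statistic = 1.186

Row totals [31, 55], col totals [46, 40], n=86
χ² = (19−16.58)²/16.58 + (12−14.42)²/14.42 + (27−29.42)²/29.42 + (28−25.58)²/25.58 = 1.1860
df = 1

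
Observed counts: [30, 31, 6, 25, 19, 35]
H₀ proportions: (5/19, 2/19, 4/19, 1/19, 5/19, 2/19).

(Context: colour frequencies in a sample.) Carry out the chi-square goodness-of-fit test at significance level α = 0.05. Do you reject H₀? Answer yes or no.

n = 146; E_i = n·p_i = [38.42, 15.37, 30.74, 7.68, 38.42, 15.37]
χ² = (30−38.42)²/38.42 + (31−15.37)²/15.37 + (6−30.74)²/30.74 + (25−7.68)²/7.68 + (19−38.42)²/38.42 + (35−15.37)²/15.37 = 111.5671
df = 5
p-value (upper-tail) = 0.00000
At α=0.05: p < α → reject H₀

reject H₀: yes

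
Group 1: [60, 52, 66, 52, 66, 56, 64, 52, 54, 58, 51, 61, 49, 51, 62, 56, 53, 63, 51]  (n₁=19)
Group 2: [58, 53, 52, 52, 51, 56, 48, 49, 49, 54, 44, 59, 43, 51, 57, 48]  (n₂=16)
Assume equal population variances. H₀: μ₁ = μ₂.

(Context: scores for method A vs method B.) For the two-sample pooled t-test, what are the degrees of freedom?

df = n₁ + n₂ − 2 = 19 + 16 − 2 = 33

degrees of freedom = 33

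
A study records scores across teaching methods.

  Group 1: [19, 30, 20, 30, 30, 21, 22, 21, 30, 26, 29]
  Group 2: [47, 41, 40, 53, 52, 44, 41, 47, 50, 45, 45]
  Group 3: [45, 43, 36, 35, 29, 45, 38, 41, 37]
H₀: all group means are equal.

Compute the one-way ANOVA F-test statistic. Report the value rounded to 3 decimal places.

Group means [25.27, 45.91, 38.78], grand mean 36.516
SSB = Σnᵢ(x̄ᵢ−x̄)² = 2407.095; SSW = ΣΣ(x−x̄ᵢ)² = 634.646
MSB = 2407.095/2 = 1203.5477; MSW = 634.646/28 = 22.6659
F = MSB/MSW = 53.0994
df = (2, 28)

test statistic = 53.099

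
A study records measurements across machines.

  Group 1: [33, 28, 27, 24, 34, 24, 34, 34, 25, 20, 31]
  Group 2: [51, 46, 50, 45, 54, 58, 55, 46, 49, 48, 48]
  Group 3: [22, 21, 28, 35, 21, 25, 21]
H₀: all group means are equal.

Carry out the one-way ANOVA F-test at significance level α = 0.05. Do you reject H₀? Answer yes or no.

Group means [28.55, 50.00, 24.71], grand mean 35.759
SSB = Σnᵢ(x̄ᵢ−x̄)² = 3657.155; SSW = ΣΣ(x−x̄ᵢ)² = 582.156
MSB = 3657.155/2 = 1828.5773; MSW = 582.156/26 = 22.3906
F = MSB/MSW = 81.6671
df = (2, 26)
p-value (upper-tail) = 0.00000
At α=0.05: p < α → reject H₀

reject H₀: yes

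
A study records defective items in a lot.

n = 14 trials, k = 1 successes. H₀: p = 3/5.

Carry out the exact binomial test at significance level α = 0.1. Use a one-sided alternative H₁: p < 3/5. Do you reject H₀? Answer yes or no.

reject H₀: yes

Exact binomial: n=14, k=1, p₀=3/5=0.6000
P(X≤1) from Σ C(n,i)·p₀^i·(1−p₀)^(n−i)
p-value (one-sided, H₁ less) = 0.00006
At α=0.1: p < α → reject H₀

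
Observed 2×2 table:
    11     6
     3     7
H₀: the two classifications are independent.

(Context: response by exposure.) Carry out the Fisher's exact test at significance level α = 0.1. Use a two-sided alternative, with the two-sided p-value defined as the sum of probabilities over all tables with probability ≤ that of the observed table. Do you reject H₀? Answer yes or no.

Margins: r₁=17, r₂=10, c₁=14, c₂=13, n=27
p_obs = C(17,11)·C(10,3)/C(27,14); sum pmf over tables with pmf ≤ p_obs
p-value (two-sided) = 0.12011
At α=0.1: p ≥ α → fail to reject H₀

reject H₀: no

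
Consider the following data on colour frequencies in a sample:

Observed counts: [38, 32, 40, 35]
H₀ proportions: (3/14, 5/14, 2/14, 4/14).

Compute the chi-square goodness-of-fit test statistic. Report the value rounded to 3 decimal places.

n = 145; E_i = n·p_i = [31.07, 51.79, 20.71, 41.43]
χ² = (38−31.07)²/31.07 + (32−51.79)²/51.79 + (40−20.71)²/20.71 + (35−41.43)²/41.43 = 28.0577
df = 3

test statistic = 28.058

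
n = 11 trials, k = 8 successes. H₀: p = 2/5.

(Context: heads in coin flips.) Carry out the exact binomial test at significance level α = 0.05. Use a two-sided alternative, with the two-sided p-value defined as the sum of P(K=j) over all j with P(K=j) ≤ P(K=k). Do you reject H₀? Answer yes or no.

reject H₀: yes

Exact binomial: n=11, k=8, p₀=2/5=0.4000
P(X=j) = C(n,j)·p₀^j·(1−p₀)^(n−j); p = Σ P(X=j) over j with P(X=j) ≤ P(X=8)
p-value (two-sided) = 0.03291
At α=0.05: p < α → reject H₀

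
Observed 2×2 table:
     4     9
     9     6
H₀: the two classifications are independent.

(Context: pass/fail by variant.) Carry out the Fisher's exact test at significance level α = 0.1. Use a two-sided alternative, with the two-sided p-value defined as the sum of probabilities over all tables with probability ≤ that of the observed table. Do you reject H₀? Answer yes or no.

reject H₀: no

Margins: r₁=13, r₂=15, c₁=13, c₂=15, n=28
p_obs = C(13,4)·C(15,9)/C(28,13); sum pmf over tables with pmf ≤ p_obs
p-value (two-sided) = 0.15128
At α=0.1: p ≥ α → fail to reject H₀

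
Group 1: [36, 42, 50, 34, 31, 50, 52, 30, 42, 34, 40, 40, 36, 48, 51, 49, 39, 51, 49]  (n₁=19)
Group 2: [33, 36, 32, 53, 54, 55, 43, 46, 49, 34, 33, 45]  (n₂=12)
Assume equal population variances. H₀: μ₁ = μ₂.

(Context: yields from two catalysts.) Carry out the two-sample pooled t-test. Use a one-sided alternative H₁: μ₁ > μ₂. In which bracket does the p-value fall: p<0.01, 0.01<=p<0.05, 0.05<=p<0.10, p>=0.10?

p-value bracket: p>=0.10

x̄₁=42.316, s₁=7.469, n₁=19
x̄₂=42.750, s₂=8.864, n₂=12
s_p² = [18·7.469² + 11·8.864²]/29 = 64.4260
SE = √(s_p²·(1/19+1/12)) = 2.9597
t = (42.316−42.750)/2.9597 = -0.1467
df = 29
p-value (one-sided, H₁ greater) = 0.55781
→ bracket: p>=0.10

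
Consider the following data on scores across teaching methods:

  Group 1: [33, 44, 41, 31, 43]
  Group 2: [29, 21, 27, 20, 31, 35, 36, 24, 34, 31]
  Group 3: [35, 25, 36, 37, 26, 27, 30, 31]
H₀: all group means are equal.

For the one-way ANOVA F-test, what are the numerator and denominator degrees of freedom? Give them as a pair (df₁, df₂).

k = 3 groups, N = 23 total
df = (k−1, N−k) = (3−1, 23−3) = (2, 20)

degrees of freedom = [2, 20]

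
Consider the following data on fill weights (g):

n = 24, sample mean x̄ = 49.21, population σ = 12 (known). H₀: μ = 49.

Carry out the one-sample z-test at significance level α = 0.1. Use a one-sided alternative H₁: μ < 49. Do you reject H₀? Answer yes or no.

SE = σ/√n = 12/√24 = 2.4495
z = (x̄−μ₀)/SE = (49.21−49)/2.4495 = 0.0857
p-value (one-sided, H₁ less) = 0.53416
At α=0.1: p ≥ α → fail to reject H₀

reject H₀: no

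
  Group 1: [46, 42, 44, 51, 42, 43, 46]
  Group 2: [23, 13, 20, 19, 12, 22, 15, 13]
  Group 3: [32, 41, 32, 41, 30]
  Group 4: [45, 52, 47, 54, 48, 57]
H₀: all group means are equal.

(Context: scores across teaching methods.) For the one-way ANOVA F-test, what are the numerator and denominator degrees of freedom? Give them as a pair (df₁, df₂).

k = 4 groups, N = 26 total
df = (k−1, N−k) = (4−1, 26−4) = (3, 22)

degrees of freedom = [3, 22]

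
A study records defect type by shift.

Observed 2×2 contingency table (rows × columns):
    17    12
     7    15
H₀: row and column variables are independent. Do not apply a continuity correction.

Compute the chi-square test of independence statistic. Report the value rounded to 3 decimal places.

Row totals [29, 22], col totals [24, 27], n=51
χ² = (17−13.65)²/13.65 + (12−15.35)²/15.35 + (7−10.35)²/10.35 + (15−11.65)²/11.65 = 3.6072
df = 1

test statistic = 3.607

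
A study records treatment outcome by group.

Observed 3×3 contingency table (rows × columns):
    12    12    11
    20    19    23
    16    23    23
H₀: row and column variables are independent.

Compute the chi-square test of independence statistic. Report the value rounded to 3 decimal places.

Row totals [35, 62, 62], col totals [48, 54, 57], n=159
χ² = (12−10.57)²/10.57 + (12−11.89)²/11.89 + (11−12.55)²/12.55 + (20−18.72)²/18.72 + (19−21.06)²/21.06 + (23−22.23)²/22.23 + (16−18.72)²/18.72 + (23−21.06)²/21.06 + (23−22.23)²/22.23 = 1.3029
df = 4

test statistic = 1.303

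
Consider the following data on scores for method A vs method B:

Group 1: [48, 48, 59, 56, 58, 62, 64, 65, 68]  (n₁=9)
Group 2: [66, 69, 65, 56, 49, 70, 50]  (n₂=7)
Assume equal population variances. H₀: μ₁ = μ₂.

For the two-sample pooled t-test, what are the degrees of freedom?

degrees of freedom = 14

df = n₁ + n₂ − 2 = 9 + 7 − 2 = 14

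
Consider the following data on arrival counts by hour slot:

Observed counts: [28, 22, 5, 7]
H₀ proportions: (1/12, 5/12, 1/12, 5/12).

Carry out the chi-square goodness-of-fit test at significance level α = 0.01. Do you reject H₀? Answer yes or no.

n = 62; E_i = n·p_i = [5.17, 25.83, 5.17, 25.83]
χ² = (28−5.17)²/5.17 + (22−25.83)²/25.83 + (5−5.17)²/5.17 + (7−25.83)²/25.83 = 115.2129
df = 3
p-value (upper-tail) = 0.00000
At α=0.01: p < α → reject H₀

reject H₀: yes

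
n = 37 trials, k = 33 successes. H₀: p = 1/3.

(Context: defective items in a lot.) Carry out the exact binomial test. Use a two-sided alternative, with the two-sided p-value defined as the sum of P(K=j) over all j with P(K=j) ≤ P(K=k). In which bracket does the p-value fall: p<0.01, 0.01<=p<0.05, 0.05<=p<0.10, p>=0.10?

Exact binomial: n=37, k=33, p₀=1/3=0.3333
P(X=j) = C(n,j)·p₀^j·(1−p₀)^(n−j); p = Σ P(X=j) over j with P(X=j) ≤ P(X=33)
p-value (two-sided) = 0.00000
→ bracket: p<0.01

p-value bracket: p<0.01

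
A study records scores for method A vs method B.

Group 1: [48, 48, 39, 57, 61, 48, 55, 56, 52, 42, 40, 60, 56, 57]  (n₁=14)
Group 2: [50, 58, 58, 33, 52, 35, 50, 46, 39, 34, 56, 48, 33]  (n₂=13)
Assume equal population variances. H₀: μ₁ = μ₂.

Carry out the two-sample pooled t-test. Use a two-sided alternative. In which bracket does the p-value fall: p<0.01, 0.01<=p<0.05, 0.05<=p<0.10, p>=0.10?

p-value bracket: 0.05<=p<0.10

x̄₁=51.357, s₁=7.292, n₁=14
x̄₂=45.538, s₂=9.614, n₂=13
s_p² = [13·7.292² + 12·9.614²]/25 = 72.0178
SE = √(s_p²·(1/14+1/13)) = 3.2686
t = (51.357−45.538)/3.2686 = 1.7802
df = 25
p-value (two-sided) = 0.08721
→ bracket: 0.05<=p<0.10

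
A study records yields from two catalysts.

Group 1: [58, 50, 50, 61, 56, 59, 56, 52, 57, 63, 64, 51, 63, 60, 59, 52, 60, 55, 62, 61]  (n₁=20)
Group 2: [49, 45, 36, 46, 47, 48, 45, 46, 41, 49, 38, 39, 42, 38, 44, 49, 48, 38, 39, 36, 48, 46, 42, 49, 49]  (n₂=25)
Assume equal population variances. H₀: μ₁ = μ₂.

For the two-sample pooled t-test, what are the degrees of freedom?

degrees of freedom = 43

df = n₁ + n₂ − 2 = 20 + 25 − 2 = 43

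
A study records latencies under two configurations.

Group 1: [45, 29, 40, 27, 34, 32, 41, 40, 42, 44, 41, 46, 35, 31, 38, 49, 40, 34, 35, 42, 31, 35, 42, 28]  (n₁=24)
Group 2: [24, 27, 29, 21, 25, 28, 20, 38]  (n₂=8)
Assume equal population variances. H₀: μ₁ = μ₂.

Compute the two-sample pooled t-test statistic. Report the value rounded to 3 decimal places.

test statistic = 4.550

x̄₁=37.542, s₁=6.036, n₁=24
x̄₂=26.500, s₂=5.632, n₂=8
s_p² = [23·6.036² + 7·5.632²]/30 = 35.3319
SE = √(s_p²·(1/24+1/8)) = 2.4267
t = (37.542−26.500)/2.4267 = 4.5502
df = 30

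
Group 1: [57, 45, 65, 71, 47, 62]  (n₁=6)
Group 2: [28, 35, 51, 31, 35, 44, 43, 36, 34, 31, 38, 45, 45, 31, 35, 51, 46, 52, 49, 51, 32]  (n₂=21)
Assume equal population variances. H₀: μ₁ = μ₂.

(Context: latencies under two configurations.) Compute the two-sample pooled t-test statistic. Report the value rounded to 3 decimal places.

test statistic = 4.497

x̄₁=57.833, s₁=10.245, n₁=6
x̄₂=40.143, s₂=8.002, n₂=21
s_p² = [5·10.245² + 20·8.002²]/25 = 72.2162
SE = √(s_p²·(1/6+1/21)) = 3.9338
t = (57.833−40.143)/3.9338 = 4.4970
df = 25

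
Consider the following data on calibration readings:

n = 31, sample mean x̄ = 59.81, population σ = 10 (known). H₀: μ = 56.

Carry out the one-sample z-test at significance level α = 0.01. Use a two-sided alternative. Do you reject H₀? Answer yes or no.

SE = σ/√n = 10/√31 = 1.7961
z = (x̄−μ₀)/SE = (59.81−56)/1.7961 = 2.1213
p-value (two-sided) = 0.03390
At α=0.01: p ≥ α → fail to reject H₀

reject H₀: no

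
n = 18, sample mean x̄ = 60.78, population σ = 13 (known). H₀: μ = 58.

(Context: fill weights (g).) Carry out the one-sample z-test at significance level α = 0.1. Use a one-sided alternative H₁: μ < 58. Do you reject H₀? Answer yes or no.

SE = σ/√n = 13/√18 = 3.0641
z = (x̄−μ₀)/SE = (60.78−58)/3.0641 = 0.9073
p-value (one-sided, H₁ less) = 0.81787
At α=0.1: p ≥ α → fail to reject H₀

reject H₀: no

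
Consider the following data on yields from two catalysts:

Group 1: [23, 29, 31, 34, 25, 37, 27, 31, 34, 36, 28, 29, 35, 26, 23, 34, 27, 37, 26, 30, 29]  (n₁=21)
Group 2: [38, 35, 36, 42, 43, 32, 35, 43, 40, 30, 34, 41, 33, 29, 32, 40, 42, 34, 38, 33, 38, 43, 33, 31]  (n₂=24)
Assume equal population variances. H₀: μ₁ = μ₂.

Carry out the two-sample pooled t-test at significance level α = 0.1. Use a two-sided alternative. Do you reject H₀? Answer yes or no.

x̄₁=30.048, s₁=4.410, n₁=21
x̄₂=36.458, s₂=4.482, n₂=24
s_p² = [20·4.410² + 23·4.482²]/43 = 19.7886
SE = √(s_p²·(1/21+1/24)) = 1.3292
t = (30.048−36.458)/1.3292 = -4.8229
df = 43
p-value (two-sided) = 0.00002
At α=0.1: p < α → reject H₀

reject H₀: yes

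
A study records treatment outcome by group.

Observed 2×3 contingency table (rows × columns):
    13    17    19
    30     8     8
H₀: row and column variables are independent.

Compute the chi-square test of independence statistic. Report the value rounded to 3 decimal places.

test statistic = 14.362

Row totals [49, 46], col totals [43, 25, 27], n=95
χ² = (13−22.18)²/22.18 + (17−12.89)²/12.89 + (19−13.93)²/13.93 + (30−20.82)²/20.82 + (8−12.11)²/12.11 + (8−13.07)²/13.07 = 14.3620
df = 2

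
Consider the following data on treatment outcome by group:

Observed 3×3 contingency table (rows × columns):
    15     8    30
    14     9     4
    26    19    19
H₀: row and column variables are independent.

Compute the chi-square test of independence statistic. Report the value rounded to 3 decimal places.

Row totals [53, 27, 64], col totals [55, 36, 53], n=144
χ² = (15−20.24)²/20.24 + (8−13.25)²/13.25 + (30−19.51)²/19.51 + (14−10.31)²/10.31 + (9−6.75)²/6.75 + (4−9.94)²/9.94 + (26−24.44)²/24.44 + (19−16.00)²/16.00 + (19−23.56)²/23.56 = 16.2412
df = 4

test statistic = 16.241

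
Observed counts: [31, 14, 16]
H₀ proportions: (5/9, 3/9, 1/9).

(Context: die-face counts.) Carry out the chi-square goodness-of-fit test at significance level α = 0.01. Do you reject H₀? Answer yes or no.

n = 61; E_i = n·p_i = [33.89, 20.33, 6.78]
χ² = (31−33.89)²/33.89 + (14−20.33)²/20.33 + (16−6.78)²/6.78 = 14.7672
df = 2
p-value (upper-tail) = 0.00062
At α=0.01: p < α → reject H₀

reject H₀: yes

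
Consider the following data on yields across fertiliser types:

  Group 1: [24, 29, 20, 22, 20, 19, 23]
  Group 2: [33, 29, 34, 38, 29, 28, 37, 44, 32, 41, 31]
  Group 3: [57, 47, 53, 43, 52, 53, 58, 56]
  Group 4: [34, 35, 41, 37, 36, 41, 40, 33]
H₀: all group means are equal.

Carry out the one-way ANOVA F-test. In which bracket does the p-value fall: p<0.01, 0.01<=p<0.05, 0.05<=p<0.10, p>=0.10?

p-value bracket: p<0.01

Group means [22.43, 34.18, 52.38, 37.12], grand mean 36.735
SSB = Σnᵢ(x̄ᵢ−x̄)² = 3462.517; SSW = ΣΣ(x−x̄ᵢ)² = 598.101
MSB = 3462.517/3 = 1154.1723; MSW = 598.101/30 = 19.9367
F = MSB/MSW = 57.8919
df = (3, 30)
p-value (upper-tail) = 0.00000
→ bracket: p<0.01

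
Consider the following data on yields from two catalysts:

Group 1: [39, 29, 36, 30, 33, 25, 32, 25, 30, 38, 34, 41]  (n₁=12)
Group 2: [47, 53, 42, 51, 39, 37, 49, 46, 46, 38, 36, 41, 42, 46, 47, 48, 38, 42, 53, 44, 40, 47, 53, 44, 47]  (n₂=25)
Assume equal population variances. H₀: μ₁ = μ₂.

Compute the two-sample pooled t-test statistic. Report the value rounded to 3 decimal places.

test statistic = -6.670

x̄₁=32.667, s₁=5.193, n₁=12
x̄₂=44.640, s₂=5.073, n₂=25
s_p² = [11·5.193² + 24·5.073²]/35 = 26.1265
SE = √(s_p²·(1/12+1/25)) = 1.7951
t = (32.667−44.640)/1.7951 = -6.6701
df = 35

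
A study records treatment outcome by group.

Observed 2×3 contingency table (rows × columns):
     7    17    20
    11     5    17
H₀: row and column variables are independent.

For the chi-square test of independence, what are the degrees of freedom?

degrees of freedom = 2

df = (r−1)(c−1) = (2−1)·(3−1) = 2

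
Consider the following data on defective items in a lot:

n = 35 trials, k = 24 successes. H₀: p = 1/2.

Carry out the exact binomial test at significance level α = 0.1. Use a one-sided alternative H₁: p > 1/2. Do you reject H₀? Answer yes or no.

Exact binomial: n=35, k=24, p₀=1/2=0.5000
P(X≥24) from Σ C(n,i)·p₀^i·(1−p₀)^(n−i)
p-value (one-sided, H₁ greater) = 0.02048
At α=0.1: p < α → reject H₀

reject H₀: yes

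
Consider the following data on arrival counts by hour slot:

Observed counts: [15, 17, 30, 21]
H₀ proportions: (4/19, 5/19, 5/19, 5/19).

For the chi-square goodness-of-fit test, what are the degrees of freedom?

degrees of freedom = 3

df = k − 1 = 4 − 1 = 3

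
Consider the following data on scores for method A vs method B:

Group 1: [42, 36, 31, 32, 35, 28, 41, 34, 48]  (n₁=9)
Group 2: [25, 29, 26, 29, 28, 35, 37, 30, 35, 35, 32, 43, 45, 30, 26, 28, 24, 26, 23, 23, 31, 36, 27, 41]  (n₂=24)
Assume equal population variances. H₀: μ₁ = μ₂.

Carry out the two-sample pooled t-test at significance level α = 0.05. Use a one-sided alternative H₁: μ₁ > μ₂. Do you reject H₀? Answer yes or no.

reject H₀: yes

x̄₁=36.333, s₁=6.265, n₁=9
x̄₂=31.000, s₂=6.193, n₂=24
s_p² = [8·6.265² + 23·6.193²]/31 = 38.5806
SE = √(s_p²·(1/9+1/24)) = 2.4278
t = (36.333−31.000)/2.4278 = 2.1968
df = 31
p-value (one-sided, H₁ greater) = 0.01782
At α=0.05: p < α → reject H₀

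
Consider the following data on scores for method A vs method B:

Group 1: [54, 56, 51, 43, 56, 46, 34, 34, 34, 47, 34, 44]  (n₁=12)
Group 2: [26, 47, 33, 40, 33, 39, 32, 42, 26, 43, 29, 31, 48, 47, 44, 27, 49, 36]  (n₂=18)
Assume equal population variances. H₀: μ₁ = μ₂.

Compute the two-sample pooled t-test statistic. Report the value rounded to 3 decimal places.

x̄₁=44.417, s₁=8.785, n₁=12
x̄₂=37.333, s₂=7.993, n₂=18
s_p² = [11·8.785² + 17·7.993²]/28 = 69.1042
SE = √(s_p²·(1/12+1/18)) = 3.0980
t = (44.417−37.333)/3.0980 = 2.2864
df = 28

test statistic = 2.286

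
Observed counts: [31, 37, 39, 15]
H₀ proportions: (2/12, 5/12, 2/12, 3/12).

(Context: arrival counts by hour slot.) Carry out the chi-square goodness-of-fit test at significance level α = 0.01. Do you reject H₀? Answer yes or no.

n = 122; E_i = n·p_i = [20.33, 50.83, 20.33, 30.50]
χ² = (31−20.33)²/20.33 + (37−50.83)²/50.83 + (39−20.33)²/20.33 + (15−30.50)²/30.50 = 34.3738
df = 3
p-value (upper-tail) = 0.00000
At α=0.01: p < α → reject H₀

reject H₀: yes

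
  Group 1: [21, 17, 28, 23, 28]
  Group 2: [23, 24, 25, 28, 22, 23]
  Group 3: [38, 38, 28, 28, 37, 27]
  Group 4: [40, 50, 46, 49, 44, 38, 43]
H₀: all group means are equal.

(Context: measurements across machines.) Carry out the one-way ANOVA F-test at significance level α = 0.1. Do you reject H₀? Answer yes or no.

reject H₀: yes

Group means [23.40, 24.17, 32.67, 44.29], grand mean 32.000
SSB = Σnᵢ(x̄ᵢ−x̄)² = 1797.205; SSW = ΣΣ(x−x̄ᵢ)² = 380.795
MSB = 1797.205/3 = 599.0683; MSW = 380.795/20 = 19.0398
F = MSB/MSW = 31.4641
df = (3, 20)
p-value (upper-tail) = 0.00000
At α=0.1: p < α → reject H₀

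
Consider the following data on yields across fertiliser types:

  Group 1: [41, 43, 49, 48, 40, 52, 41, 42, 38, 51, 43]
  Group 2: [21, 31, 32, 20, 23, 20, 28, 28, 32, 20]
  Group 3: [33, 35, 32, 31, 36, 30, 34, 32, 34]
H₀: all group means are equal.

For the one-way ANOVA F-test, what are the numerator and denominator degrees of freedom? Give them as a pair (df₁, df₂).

k = 3 groups, N = 30 total
df = (k−1, N−k) = (3−1, 30−3) = (2, 27)

degrees of freedom = [2, 27]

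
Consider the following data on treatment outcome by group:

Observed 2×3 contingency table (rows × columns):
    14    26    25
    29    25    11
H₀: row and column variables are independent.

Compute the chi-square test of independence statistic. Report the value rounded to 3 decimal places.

test statistic = 10.697

Row totals [65, 65], col totals [43, 51, 36], n=130
χ² = (14−21.50)²/21.50 + (26−25.50)²/25.50 + (25−18.00)²/18.00 + (29−21.50)²/21.50 + (25−25.50)²/25.50 + (11−18.00)²/18.00 = 10.6966
df = 2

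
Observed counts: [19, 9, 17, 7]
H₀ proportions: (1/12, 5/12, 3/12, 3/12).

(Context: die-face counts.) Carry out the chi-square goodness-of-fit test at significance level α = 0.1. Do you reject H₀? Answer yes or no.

n = 52; E_i = n·p_i = [4.33, 21.67, 13.00, 13.00]
χ² = (19−4.33)²/4.33 + (9−21.67)²/21.67 + (17−13.00)²/13.00 + (7−13.00)²/13.00 = 61.0462
df = 3
p-value (upper-tail) = 0.00000
At α=0.1: p < α → reject H₀

reject H₀: yes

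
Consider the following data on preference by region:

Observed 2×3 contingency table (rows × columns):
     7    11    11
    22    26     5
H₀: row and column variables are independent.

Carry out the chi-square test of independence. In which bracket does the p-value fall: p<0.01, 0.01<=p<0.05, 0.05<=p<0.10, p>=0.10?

p-value bracket: p<0.01

Row totals [29, 53], col totals [29, 37, 16], n=82
χ² = (7−10.26)²/10.26 + (11−13.09)²/13.09 + (11−5.66)²/5.66 + (22−18.74)²/18.74 + (26−23.91)²/23.91 + (5−10.34)²/10.34 = 9.9146
df = 2
p-value (upper-tail) = 0.00703
→ bracket: p<0.01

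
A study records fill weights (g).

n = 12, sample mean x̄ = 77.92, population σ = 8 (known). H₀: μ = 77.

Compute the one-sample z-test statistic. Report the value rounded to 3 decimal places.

test statistic = 0.398

SE = σ/√n = 8/√12 = 2.3094
z = (x̄−μ₀)/SE = (77.92−77)/2.3094 = 0.3984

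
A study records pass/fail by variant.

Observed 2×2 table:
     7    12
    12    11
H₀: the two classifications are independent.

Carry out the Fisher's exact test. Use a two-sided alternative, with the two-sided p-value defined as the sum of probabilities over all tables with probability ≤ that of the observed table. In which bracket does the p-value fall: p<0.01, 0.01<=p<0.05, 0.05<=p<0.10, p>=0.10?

Margins: r₁=19, r₂=23, c₁=19, c₂=23, n=42
p_obs = C(19,7)·C(23,12)/C(42,19); sum pmf over tables with pmf ≤ p_obs
p-value (two-sided) = 0.36574
→ bracket: p>=0.10

p-value bracket: p>=0.10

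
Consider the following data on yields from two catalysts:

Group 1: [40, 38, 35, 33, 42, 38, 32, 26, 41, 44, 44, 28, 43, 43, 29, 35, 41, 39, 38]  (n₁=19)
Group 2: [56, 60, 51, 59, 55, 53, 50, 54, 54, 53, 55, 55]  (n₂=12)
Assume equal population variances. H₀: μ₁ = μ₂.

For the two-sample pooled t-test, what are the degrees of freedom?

degrees of freedom = 29

df = n₁ + n₂ − 2 = 19 + 12 − 2 = 29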